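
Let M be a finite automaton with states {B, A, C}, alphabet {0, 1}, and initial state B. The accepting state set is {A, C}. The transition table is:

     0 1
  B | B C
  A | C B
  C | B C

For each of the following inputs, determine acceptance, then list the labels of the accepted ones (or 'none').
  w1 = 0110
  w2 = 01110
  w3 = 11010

w1: Trace: B -0-> B -1-> C -1-> C -0-> B  → end B, rejected
w2: Trace: B -0-> B -1-> C -1-> C -1-> C -0-> B  → end B, rejected
w3: Trace: B -1-> C -1-> C -0-> B -1-> C -0-> B  → end B, rejected

none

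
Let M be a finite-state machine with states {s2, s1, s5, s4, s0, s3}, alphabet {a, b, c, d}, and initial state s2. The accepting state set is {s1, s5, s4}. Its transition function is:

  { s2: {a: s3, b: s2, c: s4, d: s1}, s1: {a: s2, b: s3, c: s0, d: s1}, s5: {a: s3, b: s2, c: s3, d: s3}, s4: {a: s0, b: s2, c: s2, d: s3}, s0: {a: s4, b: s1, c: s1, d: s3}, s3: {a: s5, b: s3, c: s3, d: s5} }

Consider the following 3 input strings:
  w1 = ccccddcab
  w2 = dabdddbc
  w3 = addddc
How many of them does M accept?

w1: s2 → s4 → s2 → s4 → s2 → s1 → s1 → s0 → s4 → s2  → end s2, rejected
w2: s2 → s1 → s2 → s2 → s1 → s1 → s1 → s3 → s3  → end s3, rejected
w3: s2 → s3 → s5 → s3 → s5 → s3 → s3  → end s3, rejected

0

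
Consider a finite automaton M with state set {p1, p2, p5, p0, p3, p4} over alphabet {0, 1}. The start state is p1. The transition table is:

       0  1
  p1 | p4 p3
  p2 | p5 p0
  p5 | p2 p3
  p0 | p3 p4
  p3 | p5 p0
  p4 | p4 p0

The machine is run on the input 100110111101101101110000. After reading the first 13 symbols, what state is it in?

p1 → p3 → p5 → p2 → p0 → p4 → p4 → p0 → p4 → p0 → p4 → p4 → p0 → p4
After 13 symbols: p4.

p4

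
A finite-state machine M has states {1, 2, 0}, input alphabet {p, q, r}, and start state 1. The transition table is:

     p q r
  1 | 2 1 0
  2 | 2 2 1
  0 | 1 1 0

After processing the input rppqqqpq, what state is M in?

2

Trace: 1 -r-> 0 -p-> 1 -p-> 2 -q-> 2 -q-> 2 -q-> 2 -p-> 2 -q-> 2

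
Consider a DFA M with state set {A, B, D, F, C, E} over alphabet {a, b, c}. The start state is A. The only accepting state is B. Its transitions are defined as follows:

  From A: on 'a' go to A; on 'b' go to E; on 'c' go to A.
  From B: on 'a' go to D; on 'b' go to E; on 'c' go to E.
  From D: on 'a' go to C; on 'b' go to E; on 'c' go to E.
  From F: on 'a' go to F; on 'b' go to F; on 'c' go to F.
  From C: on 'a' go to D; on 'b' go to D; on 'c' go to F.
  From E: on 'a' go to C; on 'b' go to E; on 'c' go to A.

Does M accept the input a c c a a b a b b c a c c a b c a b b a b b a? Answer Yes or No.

A → A → A → A → A → A → E → C → D → E → A → A → A → A → A → E → A → A → E → E → C → D → E → C
End state C is not accepting.

No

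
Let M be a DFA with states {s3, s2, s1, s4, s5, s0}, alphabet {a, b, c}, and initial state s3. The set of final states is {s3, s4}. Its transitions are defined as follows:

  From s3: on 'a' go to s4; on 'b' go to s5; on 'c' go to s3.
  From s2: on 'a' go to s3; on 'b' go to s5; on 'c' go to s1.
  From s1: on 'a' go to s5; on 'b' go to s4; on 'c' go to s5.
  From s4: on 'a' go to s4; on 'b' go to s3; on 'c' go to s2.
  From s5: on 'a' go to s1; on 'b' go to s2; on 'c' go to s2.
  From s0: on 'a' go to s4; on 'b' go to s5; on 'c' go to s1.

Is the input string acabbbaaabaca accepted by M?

Yes

Trace: s3 -a-> s4 -c-> s2 -a-> s3 -b-> s5 -b-> s2 -b-> s5 -a-> s1 -a-> s5 -a-> s1 -b-> s4 -a-> s4 -c-> s2 -a-> s3
End state s3 is accepting.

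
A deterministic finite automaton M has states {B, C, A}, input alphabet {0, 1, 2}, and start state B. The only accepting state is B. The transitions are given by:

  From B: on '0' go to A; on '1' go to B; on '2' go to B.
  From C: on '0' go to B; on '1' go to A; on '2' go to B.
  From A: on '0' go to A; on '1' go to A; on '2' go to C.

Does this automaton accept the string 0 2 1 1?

No

start at B
read '0': B → A
read '2': A → C
read '1': C → A
read '1': A → A
End state A is not accepting.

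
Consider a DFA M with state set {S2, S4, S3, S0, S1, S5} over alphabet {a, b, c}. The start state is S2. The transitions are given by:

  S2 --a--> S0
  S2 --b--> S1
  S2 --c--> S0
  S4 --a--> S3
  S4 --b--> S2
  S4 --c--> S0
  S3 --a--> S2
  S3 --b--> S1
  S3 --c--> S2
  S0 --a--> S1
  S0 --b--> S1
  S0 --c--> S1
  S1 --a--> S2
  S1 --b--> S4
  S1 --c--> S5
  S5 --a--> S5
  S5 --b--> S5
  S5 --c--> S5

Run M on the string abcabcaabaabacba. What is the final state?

S5

S2 → S0 → S1 → S5 → S5 → S5 → S5 → S5 → S5 → S5 → S5 → S5 → S5 → S5 → S5 → S5 → S5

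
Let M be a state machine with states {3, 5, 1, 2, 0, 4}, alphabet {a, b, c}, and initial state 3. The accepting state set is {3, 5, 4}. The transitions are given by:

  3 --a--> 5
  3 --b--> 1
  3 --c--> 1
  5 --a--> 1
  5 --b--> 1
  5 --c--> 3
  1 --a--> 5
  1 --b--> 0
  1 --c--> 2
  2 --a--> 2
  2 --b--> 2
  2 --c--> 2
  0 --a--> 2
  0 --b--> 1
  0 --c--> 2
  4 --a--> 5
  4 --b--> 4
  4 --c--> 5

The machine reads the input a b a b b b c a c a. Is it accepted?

Trace: 3 -a-> 5 -b-> 1 -a-> 5 -b-> 1 -b-> 0 -b-> 1 -c-> 2 -a-> 2 -c-> 2 -a-> 2
End state 2 is not accepting.

No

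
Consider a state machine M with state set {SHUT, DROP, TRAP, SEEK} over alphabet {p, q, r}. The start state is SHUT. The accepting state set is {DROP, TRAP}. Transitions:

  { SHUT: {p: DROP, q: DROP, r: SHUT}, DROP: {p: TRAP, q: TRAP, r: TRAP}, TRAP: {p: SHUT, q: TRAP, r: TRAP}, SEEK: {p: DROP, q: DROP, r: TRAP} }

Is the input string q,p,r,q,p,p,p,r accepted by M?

Yes

Trace: SHUT -q-> DROP -p-> TRAP -r-> TRAP -q-> TRAP -p-> SHUT -p-> DROP -p-> TRAP -r-> TRAP
End state TRAP is accepting.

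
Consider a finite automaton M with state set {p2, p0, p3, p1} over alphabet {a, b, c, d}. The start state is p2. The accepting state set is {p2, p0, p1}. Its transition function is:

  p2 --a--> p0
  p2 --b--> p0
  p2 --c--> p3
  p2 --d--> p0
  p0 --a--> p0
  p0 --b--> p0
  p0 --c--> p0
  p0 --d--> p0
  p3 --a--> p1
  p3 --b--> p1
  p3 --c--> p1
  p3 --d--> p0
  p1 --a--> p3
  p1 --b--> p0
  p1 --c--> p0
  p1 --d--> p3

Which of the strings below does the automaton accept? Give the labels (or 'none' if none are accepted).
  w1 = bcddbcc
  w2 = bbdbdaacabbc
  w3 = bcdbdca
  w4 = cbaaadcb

w1, w2, w3, w4

w1: p2 → p0 → p0 → p0 → p0 → p0 → p0 → p0  → end p0, accepted
w2: p2 → p0 → p0 → p0 → p0 → p0 → p0 → p0 → p0 → p0 → p0 → p0 → p0  → end p0, accepted
w3: p2 → p0 → p0 → p0 → p0 → p0 → p0 → p0  → end p0, accepted
w4: p2 → p3 → p1 → p3 → p1 → p3 → p0 → p0 → p0  → end p0, accepted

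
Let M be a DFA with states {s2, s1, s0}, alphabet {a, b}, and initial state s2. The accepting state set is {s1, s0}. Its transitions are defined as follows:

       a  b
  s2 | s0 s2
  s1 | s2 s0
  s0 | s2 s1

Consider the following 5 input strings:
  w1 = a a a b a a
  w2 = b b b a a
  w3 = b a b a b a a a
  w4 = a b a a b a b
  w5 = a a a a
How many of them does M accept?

w1: s2 → s0 → s2 → s0 → s1 → s2 → s0  → end s0, accepted
w2: s2 → s2 → s2 → s2 → s0 → s2  → end s2, rejected
w3: s2 → s2 → s0 → s1 → s2 → s2 → s0 → s2 → s0  → end s0, accepted
w4: s2 → s0 → s1 → s2 → s0 → s1 → s2 → s2  → end s2, rejected
w5: s2 → s0 → s2 → s0 → s2  → end s2, rejected

2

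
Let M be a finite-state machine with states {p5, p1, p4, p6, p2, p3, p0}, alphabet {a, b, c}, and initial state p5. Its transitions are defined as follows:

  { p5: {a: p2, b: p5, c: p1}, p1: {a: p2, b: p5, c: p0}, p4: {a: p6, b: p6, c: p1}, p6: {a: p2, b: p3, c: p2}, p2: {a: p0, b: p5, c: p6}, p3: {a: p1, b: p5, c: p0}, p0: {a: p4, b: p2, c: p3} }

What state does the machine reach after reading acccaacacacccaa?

start at p5
read 'a': p5 → p2
read 'c': p2 → p6
read 'c': p6 → p2
read 'c': p2 → p6
read 'a': p6 → p2
read 'a': p2 → p0
read 'c': p0 → p3
read 'a': p3 → p1
read 'c': p1 → p0
read 'a': p0 → p4
read 'c': p4 → p1
read 'c': p1 → p0
read 'c': p0 → p3
read 'a': p3 → p1
read 'a': p1 → p2

p2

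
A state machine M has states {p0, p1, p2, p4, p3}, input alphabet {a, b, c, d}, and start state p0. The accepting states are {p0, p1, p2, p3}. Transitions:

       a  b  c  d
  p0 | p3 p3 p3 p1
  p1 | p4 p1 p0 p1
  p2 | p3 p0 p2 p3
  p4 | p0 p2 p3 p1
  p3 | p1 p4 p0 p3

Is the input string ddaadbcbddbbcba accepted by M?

p0 → p1 → p1 → p4 → p0 → p1 → p1 → p0 → p3 → p3 → p3 → p4 → p2 → p2 → p0 → p3
End state p3 is accepting.

Yes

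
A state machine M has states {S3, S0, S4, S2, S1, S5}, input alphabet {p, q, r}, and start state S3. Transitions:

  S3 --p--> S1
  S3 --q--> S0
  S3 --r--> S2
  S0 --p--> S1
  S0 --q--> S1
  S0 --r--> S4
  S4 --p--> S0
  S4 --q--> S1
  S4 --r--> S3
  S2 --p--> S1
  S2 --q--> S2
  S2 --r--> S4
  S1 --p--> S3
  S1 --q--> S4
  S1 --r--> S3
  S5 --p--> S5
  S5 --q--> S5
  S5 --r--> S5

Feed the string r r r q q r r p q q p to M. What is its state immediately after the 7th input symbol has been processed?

S2

start at S3
read 'r': S3 → S2
read 'r': S2 → S4
read 'r': S4 → S3
read 'q': S3 → S0
read 'q': S0 → S1
read 'r': S1 → S3
read 'r': S3 → S2
After 7 symbols: S2.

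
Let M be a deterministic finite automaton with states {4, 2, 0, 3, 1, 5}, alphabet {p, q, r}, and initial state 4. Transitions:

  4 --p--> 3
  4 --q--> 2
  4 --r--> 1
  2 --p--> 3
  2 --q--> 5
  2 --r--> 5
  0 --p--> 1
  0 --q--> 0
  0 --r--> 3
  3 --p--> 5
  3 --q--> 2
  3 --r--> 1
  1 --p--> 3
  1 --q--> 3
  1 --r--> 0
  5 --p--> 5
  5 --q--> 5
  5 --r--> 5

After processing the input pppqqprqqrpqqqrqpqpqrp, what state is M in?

5

start at 4
read 'p': 4 → 3
read 'p': 3 → 5
read 'p': 5 → 5
read 'q': 5 → 5
read 'q': 5 → 5
read 'p': 5 → 5
read 'r': 5 → 5
read 'q': 5 → 5
read 'q': 5 → 5
read 'r': 5 → 5
read 'p': 5 → 5
read 'q': 5 → 5
read 'q': 5 → 5
read 'q': 5 → 5
read 'r': 5 → 5
read 'q': 5 → 5
read 'p': 5 → 5
read 'q': 5 → 5
read 'p': 5 → 5
read 'q': 5 → 5
read 'r': 5 → 5
read 'p': 5 → 5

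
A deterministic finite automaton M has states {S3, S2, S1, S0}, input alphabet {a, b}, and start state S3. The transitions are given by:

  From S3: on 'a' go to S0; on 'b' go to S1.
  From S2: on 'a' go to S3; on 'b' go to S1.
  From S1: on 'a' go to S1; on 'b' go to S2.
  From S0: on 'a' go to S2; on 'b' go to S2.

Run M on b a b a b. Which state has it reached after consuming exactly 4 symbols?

S3

start at S3
read 'b': S3 → S1
read 'a': S1 → S1
read 'b': S1 → S2
read 'a': S2 → S3
After 4 symbols: S3.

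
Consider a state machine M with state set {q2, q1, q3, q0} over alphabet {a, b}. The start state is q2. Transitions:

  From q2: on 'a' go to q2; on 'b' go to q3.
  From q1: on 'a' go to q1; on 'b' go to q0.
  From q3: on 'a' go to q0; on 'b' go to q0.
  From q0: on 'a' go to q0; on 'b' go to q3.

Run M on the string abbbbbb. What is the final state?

q0

start at q2
read 'a': q2 → q2
read 'b': q2 → q3
read 'b': q3 → q0
read 'b': q0 → q3
read 'b': q3 → q0
read 'b': q0 → q3
read 'b': q3 → q0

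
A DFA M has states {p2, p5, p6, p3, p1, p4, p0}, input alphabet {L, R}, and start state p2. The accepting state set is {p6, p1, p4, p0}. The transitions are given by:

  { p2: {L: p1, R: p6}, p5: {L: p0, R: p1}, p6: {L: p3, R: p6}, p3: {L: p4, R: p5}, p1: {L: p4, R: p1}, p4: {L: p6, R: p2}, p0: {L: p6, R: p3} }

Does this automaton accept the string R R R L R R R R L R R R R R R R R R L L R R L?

start at p2
read 'R': p2 → p6
read 'R': p6 → p6
read 'R': p6 → p6
read 'L': p6 → p3
read 'R': p3 → p5
read 'R': p5 → p1
read 'R': p1 → p1
read 'R': p1 → p1
read 'L': p1 → p4
read 'R': p4 → p2
read 'R': p2 → p6
read 'R': p6 → p6
read 'R': p6 → p6
read 'R': p6 → p6
read 'R': p6 → p6
read 'R': p6 → p6
read 'R': p6 → p6
read 'R': p6 → p6
read 'L': p6 → p3
read 'L': p3 → p4
read 'R': p4 → p2
read 'R': p2 → p6
read 'L': p6 → p3
End state p3 is not accepting.

No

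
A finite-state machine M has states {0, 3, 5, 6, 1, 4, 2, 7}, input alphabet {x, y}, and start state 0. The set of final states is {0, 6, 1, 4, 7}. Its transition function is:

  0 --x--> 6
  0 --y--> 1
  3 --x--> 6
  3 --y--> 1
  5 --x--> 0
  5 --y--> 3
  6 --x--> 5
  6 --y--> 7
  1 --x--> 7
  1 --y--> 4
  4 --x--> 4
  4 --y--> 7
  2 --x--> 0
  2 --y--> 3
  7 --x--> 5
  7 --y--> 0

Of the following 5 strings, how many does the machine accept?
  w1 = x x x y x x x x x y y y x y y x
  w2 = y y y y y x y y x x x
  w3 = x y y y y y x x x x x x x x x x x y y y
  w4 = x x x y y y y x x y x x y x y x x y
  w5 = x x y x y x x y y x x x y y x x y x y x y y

5

w1: Trace: 0 -x-> 6 -x-> 5 -x-> 0 -y-> 1 -x-> 7 -x-> 5 -x-> 0 -x-> 6 -x-> 5 -y-> 3 -y-> 1 -y-> 4 -x-> 4 -y-> 7 -y-> 0 -x-> 6  → end 6, accepted
w2: Trace: 0 -y-> 1 -y-> 4 -y-> 7 -y-> 0 -y-> 1 -x-> 7 -y-> 0 -y-> 1 -x-> 7 -x-> 5 -x-> 0  → end 0, accepted
w3: Trace: 0 -x-> 6 -y-> 7 -y-> 0 -y-> 1 -y-> 4 -y-> 7 -x-> 5 -x-> 0 -x-> 6 -x-> 5 -x-> 0 -x-> 6 -x-> 5 -x-> 0 -x-> 6 -x-> 5 -x-> 0 -y-> 1 -y-> 4 -y-> 7  → end 7, accepted
w4: Trace: 0 -x-> 6 -x-> 5 -x-> 0 -y-> 1 -y-> 4 -y-> 7 -y-> 0 -x-> 6 -x-> 5 -y-> 3 -x-> 6 -x-> 5 -y-> 3 -x-> 6 -y-> 7 -x-> 5 -x-> 0 -y-> 1  → end 1, accepted
w5: Trace: 0 -x-> 6 -x-> 5 -y-> 3 -x-> 6 -y-> 7 -x-> 5 -x-> 0 -y-> 1 -y-> 4 -x-> 4 -x-> 4 -x-> 4 -y-> 7 -y-> 0 -x-> 6 -x-> 5 -y-> 3 -x-> 6 -y-> 7 -x-> 5 -y-> 3 -y-> 1  → end 1, accepted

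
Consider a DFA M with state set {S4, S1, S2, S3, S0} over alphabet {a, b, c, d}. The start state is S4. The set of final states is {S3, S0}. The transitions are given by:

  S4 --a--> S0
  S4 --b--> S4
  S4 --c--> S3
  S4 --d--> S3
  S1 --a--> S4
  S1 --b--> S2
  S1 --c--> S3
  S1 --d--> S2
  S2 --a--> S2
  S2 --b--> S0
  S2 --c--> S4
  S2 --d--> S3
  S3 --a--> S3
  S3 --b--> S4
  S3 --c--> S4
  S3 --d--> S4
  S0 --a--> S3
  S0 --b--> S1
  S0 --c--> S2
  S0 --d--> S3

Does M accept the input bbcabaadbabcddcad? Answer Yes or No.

Yes

Trace: S4 -b-> S4 -b-> S4 -c-> S3 -a-> S3 -b-> S4 -a-> S0 -a-> S3 -d-> S4 -b-> S4 -a-> S0 -b-> S1 -c-> S3 -d-> S4 -d-> S3 -c-> S4 -a-> S0 -d-> S3
End state S3 is accepting.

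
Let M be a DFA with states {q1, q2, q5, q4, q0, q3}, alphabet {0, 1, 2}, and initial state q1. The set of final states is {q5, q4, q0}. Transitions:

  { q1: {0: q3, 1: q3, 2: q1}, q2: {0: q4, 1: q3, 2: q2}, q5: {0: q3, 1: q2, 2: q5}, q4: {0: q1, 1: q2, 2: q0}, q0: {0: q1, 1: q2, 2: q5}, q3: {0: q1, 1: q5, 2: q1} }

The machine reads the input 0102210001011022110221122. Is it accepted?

Yes

q1 → q3 → q5 → q3 → q1 → q1 → q3 → q1 → q3 → q1 → q3 → q1 → q3 → q5 → q3 → q1 → q1 → q3 → q5 → q3 → q1 → q1 → q3 → q5 → q5 → q5
End state q5 is accepting.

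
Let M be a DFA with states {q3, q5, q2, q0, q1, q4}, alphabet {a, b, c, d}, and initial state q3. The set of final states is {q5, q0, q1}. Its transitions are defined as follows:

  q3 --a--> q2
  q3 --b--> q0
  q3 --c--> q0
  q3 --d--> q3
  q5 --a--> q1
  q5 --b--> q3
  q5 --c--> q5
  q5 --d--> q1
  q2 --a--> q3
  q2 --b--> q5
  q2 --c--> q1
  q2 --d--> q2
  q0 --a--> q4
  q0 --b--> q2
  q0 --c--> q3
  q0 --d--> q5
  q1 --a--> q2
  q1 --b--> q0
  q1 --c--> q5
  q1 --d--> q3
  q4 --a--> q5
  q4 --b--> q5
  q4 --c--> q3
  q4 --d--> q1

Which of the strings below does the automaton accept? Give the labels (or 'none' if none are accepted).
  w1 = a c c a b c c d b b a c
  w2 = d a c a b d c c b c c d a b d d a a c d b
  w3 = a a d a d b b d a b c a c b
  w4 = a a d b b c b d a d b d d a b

w1:
  start at q3
  read 'a': q3 → q2
  read 'c': q2 → q1
  read 'c': q1 → q5
  read 'a': q5 → q1
  read 'b': q1 → q0
  read 'c': q0 → q3
  read 'c': q3 → q0
  read 'd': q0 → q5
  read 'b': q5 → q3
  read 'b': q3 → q0
  read 'a': q0 → q4
  read 'c': q4 → q3
  end q3, rejected
w2:
  start at q3
  read 'd': q3 → q3
  read 'a': q3 → q2
  read 'c': q2 → q1
  read 'a': q1 → q2
  read 'b': q2 → q5
  read 'd': q5 → q1
  read 'c': q1 → q5
  read 'c': q5 → q5
  read 'b': q5 → q3
  read 'c': q3 → q0
  read 'c': q0 → q3
  read 'd': q3 → q3
  read 'a': q3 → q2
  read 'b': q2 → q5
  read 'd': q5 → q1
  read 'd': q1 → q3
  read 'a': q3 → q2
  read 'a': q2 → q3
  read 'c': q3 → q0
  read 'd': q0 → q5
  read 'b': q5 → q3
  end q3, rejected
w3:
  start at q3
  read 'a': q3 → q2
  read 'a': q2 → q3
  read 'd': q3 → q3
  read 'a': q3 → q2
  read 'd': q2 → q2
  read 'b': q2 → q5
  read 'b': q5 → q3
  read 'd': q3 → q3
  read 'a': q3 → q2
  read 'b': q2 → q5
  read 'c': q5 → q5
  read 'a': q5 → q1
  read 'c': q1 → q5
  read 'b': q5 → q3
  end q3, rejected
w4:
  start at q3
  read 'a': q3 → q2
  read 'a': q2 → q3
  read 'd': q3 → q3
  read 'b': q3 → q0
  read 'b': q0 → q2
  read 'c': q2 → q1
  read 'b': q1 → q0
  read 'd': q0 → q5
  read 'a': q5 → q1
  read 'd': q1 → q3
  read 'b': q3 → q0
  read 'd': q0 → q5
  read 'd': q5 → q1
  read 'a': q1 → q2
  read 'b': q2 → q5
  end q5, accepted

w4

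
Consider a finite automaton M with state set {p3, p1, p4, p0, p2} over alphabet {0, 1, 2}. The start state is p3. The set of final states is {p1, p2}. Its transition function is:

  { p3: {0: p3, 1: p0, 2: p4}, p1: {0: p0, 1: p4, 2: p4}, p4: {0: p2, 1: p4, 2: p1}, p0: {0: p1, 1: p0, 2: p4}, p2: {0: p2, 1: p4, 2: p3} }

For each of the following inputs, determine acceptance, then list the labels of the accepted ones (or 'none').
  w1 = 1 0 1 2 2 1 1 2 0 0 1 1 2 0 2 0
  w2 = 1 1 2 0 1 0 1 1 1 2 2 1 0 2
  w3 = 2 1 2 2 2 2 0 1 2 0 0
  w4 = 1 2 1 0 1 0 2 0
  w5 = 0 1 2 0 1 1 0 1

w1, w3

w1: Trace: p3 -1-> p0 -0-> p1 -1-> p4 -2-> p1 -2-> p4 -1-> p4 -1-> p4 -2-> p1 -0-> p0 -0-> p1 -1-> p4 -1-> p4 -2-> p1 -0-> p0 -2-> p4 -0-> p2  → end p2, accepted
w2: Trace: p3 -1-> p0 -1-> p0 -2-> p4 -0-> p2 -1-> p4 -0-> p2 -1-> p4 -1-> p4 -1-> p4 -2-> p1 -2-> p4 -1-> p4 -0-> p2 -2-> p3  → end p3, rejected
w3: Trace: p3 -2-> p4 -1-> p4 -2-> p1 -2-> p4 -2-> p1 -2-> p4 -0-> p2 -1-> p4 -2-> p1 -0-> p0 -0-> p1  → end p1, accepted
w4: Trace: p3 -1-> p0 -2-> p4 -1-> p4 -0-> p2 -1-> p4 -0-> p2 -2-> p3 -0-> p3  → end p3, rejected
w5: Trace: p3 -0-> p3 -1-> p0 -2-> p4 -0-> p2 -1-> p4 -1-> p4 -0-> p2 -1-> p4  → end p4, rejected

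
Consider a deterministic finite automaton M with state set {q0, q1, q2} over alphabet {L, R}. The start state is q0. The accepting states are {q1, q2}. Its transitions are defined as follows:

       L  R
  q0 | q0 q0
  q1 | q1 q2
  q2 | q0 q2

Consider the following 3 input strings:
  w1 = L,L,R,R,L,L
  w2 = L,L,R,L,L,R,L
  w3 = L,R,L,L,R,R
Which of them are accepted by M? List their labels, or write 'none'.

w1:
  start at q0
  read 'L': q0 → q0
  read 'L': q0 → q0
  read 'R': q0 → q0
  read 'R': q0 → q0
  read 'L': q0 → q0
  read 'L': q0 → q0
  end q0, rejected
w2:
  start at q0
  read 'L': q0 → q0
  read 'L': q0 → q0
  read 'R': q0 → q0
  read 'L': q0 → q0
  read 'L': q0 → q0
  read 'R': q0 → q0
  read 'L': q0 → q0
  end q0, rejected
w3:
  start at q0
  read 'L': q0 → q0
  read 'R': q0 → q0
  read 'L': q0 → q0
  read 'L': q0 → q0
  read 'R': q0 → q0
  read 'R': q0 → q0
  end q0, rejected

none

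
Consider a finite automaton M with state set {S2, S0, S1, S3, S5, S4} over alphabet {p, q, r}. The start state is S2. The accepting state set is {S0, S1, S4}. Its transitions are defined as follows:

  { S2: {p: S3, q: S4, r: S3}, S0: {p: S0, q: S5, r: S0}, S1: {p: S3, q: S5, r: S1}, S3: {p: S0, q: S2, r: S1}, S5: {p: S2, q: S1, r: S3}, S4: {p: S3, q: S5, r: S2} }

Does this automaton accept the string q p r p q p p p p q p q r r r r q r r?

Yes

Trace: S2 -q-> S4 -p-> S3 -r-> S1 -p-> S3 -q-> S2 -p-> S3 -p-> S0 -p-> S0 -p-> S0 -q-> S5 -p-> S2 -q-> S4 -r-> S2 -r-> S3 -r-> S1 -r-> S1 -q-> S5 -r-> S3 -r-> S1
End state S1 is accepting.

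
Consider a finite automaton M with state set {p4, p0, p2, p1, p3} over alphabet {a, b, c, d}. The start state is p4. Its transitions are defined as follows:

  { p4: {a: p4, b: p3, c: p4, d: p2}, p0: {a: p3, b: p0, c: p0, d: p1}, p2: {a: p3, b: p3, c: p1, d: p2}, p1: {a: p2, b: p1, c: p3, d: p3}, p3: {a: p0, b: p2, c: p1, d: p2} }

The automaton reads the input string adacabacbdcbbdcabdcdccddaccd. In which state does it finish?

p2

Trace: p4 -a-> p4 -d-> p2 -a-> p3 -c-> p1 -a-> p2 -b-> p3 -a-> p0 -c-> p0 -b-> p0 -d-> p1 -c-> p3 -b-> p2 -b-> p3 -d-> p2 -c-> p1 -a-> p2 -b-> p3 -d-> p2 -c-> p1 -d-> p3 -c-> p1 -c-> p3 -d-> p2 -d-> p2 -a-> p3 -c-> p1 -c-> p3 -d-> p2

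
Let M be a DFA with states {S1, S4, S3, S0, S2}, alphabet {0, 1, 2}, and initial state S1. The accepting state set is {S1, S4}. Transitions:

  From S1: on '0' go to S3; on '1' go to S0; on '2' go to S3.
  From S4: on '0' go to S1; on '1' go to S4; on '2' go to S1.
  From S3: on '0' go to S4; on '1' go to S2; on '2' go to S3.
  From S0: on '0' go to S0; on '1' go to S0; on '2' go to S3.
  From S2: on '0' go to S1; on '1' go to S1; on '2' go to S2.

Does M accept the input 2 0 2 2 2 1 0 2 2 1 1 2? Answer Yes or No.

No

Trace: S1 -2-> S3 -0-> S4 -2-> S1 -2-> S3 -2-> S3 -1-> S2 -0-> S1 -2-> S3 -2-> S3 -1-> S2 -1-> S1 -2-> S3
End state S3 is not accepting.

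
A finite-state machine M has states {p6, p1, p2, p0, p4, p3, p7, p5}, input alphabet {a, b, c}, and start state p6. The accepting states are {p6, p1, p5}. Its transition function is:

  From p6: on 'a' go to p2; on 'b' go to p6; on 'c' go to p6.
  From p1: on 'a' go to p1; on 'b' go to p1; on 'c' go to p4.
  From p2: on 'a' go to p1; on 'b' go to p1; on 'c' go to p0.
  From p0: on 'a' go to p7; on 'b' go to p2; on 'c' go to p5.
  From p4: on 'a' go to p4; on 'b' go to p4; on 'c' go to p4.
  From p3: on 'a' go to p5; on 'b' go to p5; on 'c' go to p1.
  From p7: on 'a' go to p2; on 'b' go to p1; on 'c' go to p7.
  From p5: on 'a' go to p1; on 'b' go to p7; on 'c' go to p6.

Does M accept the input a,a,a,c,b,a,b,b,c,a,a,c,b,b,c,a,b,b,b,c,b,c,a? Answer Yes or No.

No

p6 → p2 → p1 → p1 → p4 → p4 → p4 → p4 → p4 → p4 → p4 → p4 → p4 → p4 → p4 → p4 → p4 → p4 → p4 → p4 → p4 → p4 → p4 → p4
End state p4 is not accepting.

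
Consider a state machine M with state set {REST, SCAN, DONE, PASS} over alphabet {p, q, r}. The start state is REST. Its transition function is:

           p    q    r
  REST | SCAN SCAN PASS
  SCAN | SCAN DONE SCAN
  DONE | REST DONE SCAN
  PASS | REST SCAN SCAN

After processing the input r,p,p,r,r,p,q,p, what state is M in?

REST

REST → PASS → REST → SCAN → SCAN → SCAN → SCAN → DONE → REST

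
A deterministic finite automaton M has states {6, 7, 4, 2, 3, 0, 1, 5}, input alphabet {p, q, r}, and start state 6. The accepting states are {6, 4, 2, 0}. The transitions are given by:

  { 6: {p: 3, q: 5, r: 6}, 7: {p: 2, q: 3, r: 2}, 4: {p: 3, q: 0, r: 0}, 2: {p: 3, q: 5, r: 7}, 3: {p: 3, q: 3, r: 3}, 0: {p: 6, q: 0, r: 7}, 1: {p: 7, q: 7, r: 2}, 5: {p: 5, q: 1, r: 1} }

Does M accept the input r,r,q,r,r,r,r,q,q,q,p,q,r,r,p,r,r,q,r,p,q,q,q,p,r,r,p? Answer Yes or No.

Trace: 6 -r-> 6 -r-> 6 -q-> 5 -r-> 1 -r-> 2 -r-> 7 -r-> 2 -q-> 5 -q-> 1 -q-> 7 -p-> 2 -q-> 5 -r-> 1 -r-> 2 -p-> 3 -r-> 3 -r-> 3 -q-> 3 -r-> 3 -p-> 3 -q-> 3 -q-> 3 -q-> 3 -p-> 3 -r-> 3 -r-> 3 -p-> 3
End state 3 is not accepting.

No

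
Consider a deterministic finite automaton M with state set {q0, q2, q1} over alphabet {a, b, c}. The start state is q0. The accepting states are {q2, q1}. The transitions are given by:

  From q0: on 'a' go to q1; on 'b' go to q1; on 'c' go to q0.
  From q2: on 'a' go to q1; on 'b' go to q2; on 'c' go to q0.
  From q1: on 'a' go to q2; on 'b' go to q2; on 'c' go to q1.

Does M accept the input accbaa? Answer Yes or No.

start at q0
read 'a': q0 → q1
read 'c': q1 → q1
read 'c': q1 → q1
read 'b': q1 → q2
read 'a': q2 → q1
read 'a': q1 → q2
End state q2 is accepting.

Yes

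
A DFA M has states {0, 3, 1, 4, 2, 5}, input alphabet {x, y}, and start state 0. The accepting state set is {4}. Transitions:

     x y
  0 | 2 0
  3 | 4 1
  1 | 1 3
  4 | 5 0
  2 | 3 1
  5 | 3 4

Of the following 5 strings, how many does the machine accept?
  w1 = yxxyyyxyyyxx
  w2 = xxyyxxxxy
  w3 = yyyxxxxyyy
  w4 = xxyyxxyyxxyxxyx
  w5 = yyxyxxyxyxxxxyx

1

w1: 0 → 0 → 2 → 3 → 1 → 3 → 1 → 1 → 3 → 1 → 3 → 4 → 5  → end 5, rejected
w2: 0 → 2 → 3 → 1 → 3 → 4 → 5 → 3 → 4 → 0  → end 0, rejected
w3: 0 → 0 → 0 → 0 → 2 → 3 → 4 → 5 → 4 → 0 → 0  → end 0, rejected
w4: 0 → 2 → 3 → 1 → 3 → 4 → 5 → 4 → 0 → 2 → 3 → 1 → 1 → 1 → 3 → 4  → end 4, accepted
w5: 0 → 0 → 0 → 2 → 1 → 1 → 1 → 3 → 4 → 0 → 2 → 3 → 4 → 5 → 4 → 5  → end 5, rejected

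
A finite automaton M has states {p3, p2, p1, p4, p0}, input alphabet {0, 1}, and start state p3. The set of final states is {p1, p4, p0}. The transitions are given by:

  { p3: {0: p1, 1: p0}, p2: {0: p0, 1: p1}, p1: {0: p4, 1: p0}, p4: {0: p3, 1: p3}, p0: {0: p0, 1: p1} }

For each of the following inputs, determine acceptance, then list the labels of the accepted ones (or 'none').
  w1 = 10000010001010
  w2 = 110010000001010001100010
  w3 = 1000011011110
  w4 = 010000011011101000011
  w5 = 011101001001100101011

w1: p3 → p0 → p0 → p0 → p0 → p0 → p0 → p1 → p4 → p3 → p1 → p0 → p0 → p1 → p4  → end p4, accepted
w2: p3 → p0 → p1 → p4 → p3 → p0 → p0 → p0 → p0 → p0 → p0 → p0 → p1 → p4 → p3 → p1 → p4 → p3 → p0 → p1 → p4 → p3 → p1 → p0 → p0  → end p0, accepted
w3: p3 → p0 → p0 → p0 → p0 → p0 → p1 → p0 → p0 → p1 → p0 → p1 → p0 → p0  → end p0, accepted
w4: p3 → p1 → p0 → p0 → p0 → p0 → p0 → p0 → p1 → p0 → p0 → p1 → p0 → p1 → p4 → p3 → p1 → p4 → p3 → p1 → p0 → p1  → end p1, accepted
w5: p3 → p1 → p0 → p1 → p0 → p0 → p1 → p4 → p3 → p0 → p0 → p0 → p1 → p0 → p0 → p0 → p1 → p4 → p3 → p1 → p0 → p1  → end p1, accepted

w1, w2, w3, w4, w5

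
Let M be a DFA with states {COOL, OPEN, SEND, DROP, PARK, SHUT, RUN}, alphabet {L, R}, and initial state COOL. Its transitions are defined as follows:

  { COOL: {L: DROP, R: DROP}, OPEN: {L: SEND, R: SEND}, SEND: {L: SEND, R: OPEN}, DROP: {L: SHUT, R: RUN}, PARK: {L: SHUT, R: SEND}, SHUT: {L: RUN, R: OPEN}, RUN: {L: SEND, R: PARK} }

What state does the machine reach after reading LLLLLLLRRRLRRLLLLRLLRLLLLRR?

SEND

start at COOL
read 'L': COOL → DROP
read 'L': DROP → SHUT
read 'L': SHUT → RUN
read 'L': RUN → SEND
read 'L': SEND → SEND
read 'L': SEND → SEND
read 'L': SEND → SEND
read 'R': SEND → OPEN
read 'R': OPEN → SEND
read 'R': SEND → OPEN
read 'L': OPEN → SEND
read 'R': SEND → OPEN
read 'R': OPEN → SEND
read 'L': SEND → SEND
read 'L': SEND → SEND
read 'L': SEND → SEND
read 'L': SEND → SEND
read 'R': SEND → OPEN
read 'L': OPEN → SEND
read 'L': SEND → SEND
read 'R': SEND → OPEN
read 'L': OPEN → SEND
read 'L': SEND → SEND
read 'L': SEND → SEND
read 'L': SEND → SEND
read 'R': SEND → OPEN
read 'R': OPEN → SEND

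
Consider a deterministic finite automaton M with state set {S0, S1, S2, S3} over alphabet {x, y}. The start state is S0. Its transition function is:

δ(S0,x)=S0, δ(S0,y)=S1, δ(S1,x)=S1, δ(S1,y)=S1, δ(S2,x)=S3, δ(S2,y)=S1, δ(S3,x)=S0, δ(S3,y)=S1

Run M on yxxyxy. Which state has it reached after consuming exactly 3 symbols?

start at S0
read 'y': S0 → S1
read 'x': S1 → S1
read 'x': S1 → S1
After 3 symbols: S1.

S1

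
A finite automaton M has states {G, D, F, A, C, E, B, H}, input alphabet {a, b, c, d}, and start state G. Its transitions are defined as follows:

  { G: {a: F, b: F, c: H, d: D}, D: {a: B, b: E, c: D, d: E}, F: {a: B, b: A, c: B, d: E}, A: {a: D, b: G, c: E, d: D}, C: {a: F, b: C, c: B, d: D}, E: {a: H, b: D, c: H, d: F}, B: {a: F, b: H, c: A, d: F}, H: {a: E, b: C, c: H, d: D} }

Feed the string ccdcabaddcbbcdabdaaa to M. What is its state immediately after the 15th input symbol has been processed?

G → H → H → D → D → B → H → E → F → E → H → C → C → B → F → B
After 15 symbols: B.

B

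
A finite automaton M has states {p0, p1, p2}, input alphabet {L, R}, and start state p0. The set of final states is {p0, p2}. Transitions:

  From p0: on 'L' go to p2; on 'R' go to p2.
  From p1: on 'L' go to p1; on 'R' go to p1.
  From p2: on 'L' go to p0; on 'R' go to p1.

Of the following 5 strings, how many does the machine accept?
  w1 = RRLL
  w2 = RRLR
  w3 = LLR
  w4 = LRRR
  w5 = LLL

2

w1: Trace: p0 -R-> p2 -R-> p1 -L-> p1 -L-> p1  → end p1, rejected
w2: Trace: p0 -R-> p2 -R-> p1 -L-> p1 -R-> p1  → end p1, rejected
w3: Trace: p0 -L-> p2 -L-> p0 -R-> p2  → end p2, accepted
w4: Trace: p0 -L-> p2 -R-> p1 -R-> p1 -R-> p1  → end p1, rejected
w5: Trace: p0 -L-> p2 -L-> p0 -L-> p2  → end p2, accepted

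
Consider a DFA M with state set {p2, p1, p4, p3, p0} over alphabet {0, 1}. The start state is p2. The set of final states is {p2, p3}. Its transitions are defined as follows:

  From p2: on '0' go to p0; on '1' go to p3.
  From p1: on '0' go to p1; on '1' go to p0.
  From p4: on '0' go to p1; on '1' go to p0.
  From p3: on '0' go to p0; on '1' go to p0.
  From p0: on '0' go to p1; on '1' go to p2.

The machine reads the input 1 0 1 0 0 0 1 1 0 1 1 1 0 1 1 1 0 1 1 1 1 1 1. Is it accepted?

Trace: p2 -1-> p3 -0-> p0 -1-> p2 -0-> p0 -0-> p1 -0-> p1 -1-> p0 -1-> p2 -0-> p0 -1-> p2 -1-> p3 -1-> p0 -0-> p1 -1-> p0 -1-> p2 -1-> p3 -0-> p0 -1-> p2 -1-> p3 -1-> p0 -1-> p2 -1-> p3 -1-> p0
End state p0 is not accepting.

No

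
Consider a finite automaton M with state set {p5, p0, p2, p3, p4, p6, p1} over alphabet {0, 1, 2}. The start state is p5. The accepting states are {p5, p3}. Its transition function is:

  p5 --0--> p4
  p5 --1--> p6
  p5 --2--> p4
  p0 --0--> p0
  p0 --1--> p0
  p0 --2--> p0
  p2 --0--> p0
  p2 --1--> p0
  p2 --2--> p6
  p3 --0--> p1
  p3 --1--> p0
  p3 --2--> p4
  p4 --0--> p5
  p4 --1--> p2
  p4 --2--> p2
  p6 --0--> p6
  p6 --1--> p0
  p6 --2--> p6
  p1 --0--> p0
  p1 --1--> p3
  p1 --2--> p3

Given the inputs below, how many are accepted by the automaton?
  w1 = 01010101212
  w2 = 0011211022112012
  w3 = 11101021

w1:
  start at p5
  read '0': p5 → p4
  read '1': p4 → p2
  read '0': p2 → p0
  read '1': p0 → p0
  read '0': p0 → p0
  read '1': p0 → p0
  read '0': p0 → p0
  read '1': p0 → p0
  read '2': p0 → p0
  read '1': p0 → p0
  read '2': p0 → p0
  end p0, rejected
w2:
  start at p5
  read '0': p5 → p4
  read '0': p4 → p5
  read '1': p5 → p6
  read '1': p6 → p0
  read '2': p0 → p0
  read '1': p0 → p0
  read '1': p0 → p0
  read '0': p0 → p0
  read '2': p0 → p0
  read '2': p0 → p0
  read '1': p0 → p0
  read '1': p0 → p0
  read '2': p0 → p0
  read '0': p0 → p0
  read '1': p0 → p0
  read '2': p0 → p0
  end p0, rejected
w3:
  start at p5
  read '1': p5 → p6
  read '1': p6 → p0
  read '1': p0 → p0
  read '0': p0 → p0
  read '1': p0 → p0
  read '0': p0 → p0
  read '2': p0 → p0
  read '1': p0 → p0
  end p0, rejected

0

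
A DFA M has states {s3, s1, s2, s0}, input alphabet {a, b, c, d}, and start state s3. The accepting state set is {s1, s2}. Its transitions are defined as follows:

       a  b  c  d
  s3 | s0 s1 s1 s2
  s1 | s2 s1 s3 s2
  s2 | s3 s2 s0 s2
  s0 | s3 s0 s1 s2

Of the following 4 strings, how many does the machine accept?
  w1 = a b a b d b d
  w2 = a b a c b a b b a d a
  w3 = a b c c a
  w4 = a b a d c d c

1

w1: s3 → s0 → s0 → s3 → s1 → s2 → s2 → s2  → end s2, accepted
w2: s3 → s0 → s0 → s3 → s1 → s1 → s2 → s2 → s2 → s3 → s2 → s3  → end s3, rejected
w3: s3 → s0 → s0 → s1 → s3 → s0  → end s0, rejected
w4: s3 → s0 → s0 → s3 → s2 → s0 → s2 → s0  → end s0, rejected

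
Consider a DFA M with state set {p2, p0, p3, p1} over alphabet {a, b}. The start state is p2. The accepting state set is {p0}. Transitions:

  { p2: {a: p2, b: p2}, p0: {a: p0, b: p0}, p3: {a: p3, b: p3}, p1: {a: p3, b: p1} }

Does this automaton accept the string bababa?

start at p2
read 'b': p2 → p2
read 'a': p2 → p2
read 'b': p2 → p2
read 'a': p2 → p2
read 'b': p2 → p2
read 'a': p2 → p2
End state p2 is not accepting.

No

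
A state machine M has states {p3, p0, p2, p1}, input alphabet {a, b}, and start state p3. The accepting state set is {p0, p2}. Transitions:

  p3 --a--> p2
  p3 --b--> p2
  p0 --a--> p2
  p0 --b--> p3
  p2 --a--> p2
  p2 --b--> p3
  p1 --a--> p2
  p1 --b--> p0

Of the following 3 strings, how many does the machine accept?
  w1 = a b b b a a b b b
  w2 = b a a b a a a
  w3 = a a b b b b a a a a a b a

w1: p3 → p2 → p3 → p2 → p3 → p2 → p2 → p3 → p2 → p3  → end p3, rejected
w2: p3 → p2 → p2 → p2 → p3 → p2 → p2 → p2  → end p2, accepted
w3: p3 → p2 → p2 → p3 → p2 → p3 → p2 → p2 → p2 → p2 → p2 → p2 → p3 → p2  → end p2, accepted

2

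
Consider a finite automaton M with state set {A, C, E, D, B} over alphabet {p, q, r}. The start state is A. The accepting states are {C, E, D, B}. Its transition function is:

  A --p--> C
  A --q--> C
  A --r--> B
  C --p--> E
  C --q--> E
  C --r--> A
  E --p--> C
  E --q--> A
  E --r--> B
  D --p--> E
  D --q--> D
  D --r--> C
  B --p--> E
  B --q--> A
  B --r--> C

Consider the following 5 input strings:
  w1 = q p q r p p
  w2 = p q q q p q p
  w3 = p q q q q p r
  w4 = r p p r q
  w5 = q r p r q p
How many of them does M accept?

w1: A → C → E → A → B → E → C  → end C, accepted
w2: A → C → E → A → C → E → A → C  → end C, accepted
w3: A → C → E → A → C → E → C → A  → end A, rejected
w4: A → B → E → C → A → C  → end C, accepted
w5: A → C → A → C → A → C → E  → end E, accepted

4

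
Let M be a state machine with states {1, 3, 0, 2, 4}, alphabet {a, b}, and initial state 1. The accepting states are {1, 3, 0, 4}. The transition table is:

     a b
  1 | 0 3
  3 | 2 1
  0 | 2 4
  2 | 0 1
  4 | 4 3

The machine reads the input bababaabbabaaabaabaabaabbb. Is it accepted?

Yes

start at 1
read 'b': 1 → 3
read 'a': 3 → 2
read 'b': 2 → 1
read 'a': 1 → 0
read 'b': 0 → 4
read 'a': 4 → 4
read 'a': 4 → 4
read 'b': 4 → 3
read 'b': 3 → 1
read 'a': 1 → 0
read 'b': 0 → 4
read 'a': 4 → 4
read 'a': 4 → 4
read 'a': 4 → 4
read 'b': 4 → 3
read 'a': 3 → 2
read 'a': 2 → 0
read 'b': 0 → 4
read 'a': 4 → 4
read 'a': 4 → 4
read 'b': 4 → 3
read 'a': 3 → 2
read 'a': 2 → 0
read 'b': 0 → 4
read 'b': 4 → 3
read 'b': 3 → 1
End state 1 is accepting.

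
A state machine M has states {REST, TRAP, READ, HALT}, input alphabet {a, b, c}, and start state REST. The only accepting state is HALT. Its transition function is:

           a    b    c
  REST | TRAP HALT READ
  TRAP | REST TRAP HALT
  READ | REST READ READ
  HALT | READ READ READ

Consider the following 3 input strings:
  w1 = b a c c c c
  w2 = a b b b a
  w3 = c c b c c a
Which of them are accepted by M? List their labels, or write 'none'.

w1: REST → HALT → READ → READ → READ → READ → READ  → end READ, rejected
w2: REST → TRAP → TRAP → TRAP → TRAP → REST  → end REST, rejected
w3: REST → READ → READ → READ → READ → READ → REST  → end REST, rejected

none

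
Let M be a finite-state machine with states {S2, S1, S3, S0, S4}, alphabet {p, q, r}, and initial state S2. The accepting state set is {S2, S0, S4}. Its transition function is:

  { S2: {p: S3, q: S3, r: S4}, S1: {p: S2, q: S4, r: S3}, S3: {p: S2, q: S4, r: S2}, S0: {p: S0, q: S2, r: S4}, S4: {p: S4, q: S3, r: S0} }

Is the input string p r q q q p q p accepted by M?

Yes

Trace: S2 -p-> S3 -r-> S2 -q-> S3 -q-> S4 -q-> S3 -p-> S2 -q-> S3 -p-> S2
End state S2 is accepting.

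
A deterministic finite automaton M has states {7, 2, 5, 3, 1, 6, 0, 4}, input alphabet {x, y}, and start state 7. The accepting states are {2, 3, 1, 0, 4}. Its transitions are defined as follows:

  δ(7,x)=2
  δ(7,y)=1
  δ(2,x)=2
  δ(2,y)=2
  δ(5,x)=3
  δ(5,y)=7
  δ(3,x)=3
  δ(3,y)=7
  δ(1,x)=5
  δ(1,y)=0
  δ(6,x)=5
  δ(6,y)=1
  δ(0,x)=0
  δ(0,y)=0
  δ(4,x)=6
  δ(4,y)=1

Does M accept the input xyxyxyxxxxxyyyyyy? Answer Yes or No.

7 → 2 → 2 → 2 → 2 → 2 → 2 → 2 → 2 → 2 → 2 → 2 → 2 → 2 → 2 → 2 → 2 → 2
End state 2 is accepting.

Yes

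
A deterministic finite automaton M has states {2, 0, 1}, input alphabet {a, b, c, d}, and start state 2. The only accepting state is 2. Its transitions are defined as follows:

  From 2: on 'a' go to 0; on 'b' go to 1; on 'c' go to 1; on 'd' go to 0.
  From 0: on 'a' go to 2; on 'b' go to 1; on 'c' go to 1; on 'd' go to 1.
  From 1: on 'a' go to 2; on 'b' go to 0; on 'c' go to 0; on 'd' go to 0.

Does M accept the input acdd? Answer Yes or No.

No

start at 2
read 'a': 2 → 0
read 'c': 0 → 1
read 'd': 1 → 0
read 'd': 0 → 1
End state 1 is not accepting.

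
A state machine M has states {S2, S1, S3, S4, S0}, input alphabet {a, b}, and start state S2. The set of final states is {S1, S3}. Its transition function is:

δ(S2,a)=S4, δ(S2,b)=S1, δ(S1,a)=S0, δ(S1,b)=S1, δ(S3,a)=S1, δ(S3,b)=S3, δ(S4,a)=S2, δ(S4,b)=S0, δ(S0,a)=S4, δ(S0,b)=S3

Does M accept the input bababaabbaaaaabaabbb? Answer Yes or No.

Trace: S2 -b-> S1 -a-> S0 -b-> S3 -a-> S1 -b-> S1 -a-> S0 -a-> S4 -b-> S0 -b-> S3 -a-> S1 -a-> S0 -a-> S4 -a-> S2 -a-> S4 -b-> S0 -a-> S4 -a-> S2 -b-> S1 -b-> S1 -b-> S1
End state S1 is accepting.

Yes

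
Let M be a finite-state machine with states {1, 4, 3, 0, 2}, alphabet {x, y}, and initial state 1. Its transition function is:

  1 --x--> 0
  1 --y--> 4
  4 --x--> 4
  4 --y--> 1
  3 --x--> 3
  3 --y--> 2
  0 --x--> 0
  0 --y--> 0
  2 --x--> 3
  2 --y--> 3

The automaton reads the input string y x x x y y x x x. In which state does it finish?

4

start at 1
read 'y': 1 → 4
read 'x': 4 → 4
read 'x': 4 → 4
read 'x': 4 → 4
read 'y': 4 → 1
read 'y': 1 → 4
read 'x': 4 → 4
read 'x': 4 → 4
read 'x': 4 → 4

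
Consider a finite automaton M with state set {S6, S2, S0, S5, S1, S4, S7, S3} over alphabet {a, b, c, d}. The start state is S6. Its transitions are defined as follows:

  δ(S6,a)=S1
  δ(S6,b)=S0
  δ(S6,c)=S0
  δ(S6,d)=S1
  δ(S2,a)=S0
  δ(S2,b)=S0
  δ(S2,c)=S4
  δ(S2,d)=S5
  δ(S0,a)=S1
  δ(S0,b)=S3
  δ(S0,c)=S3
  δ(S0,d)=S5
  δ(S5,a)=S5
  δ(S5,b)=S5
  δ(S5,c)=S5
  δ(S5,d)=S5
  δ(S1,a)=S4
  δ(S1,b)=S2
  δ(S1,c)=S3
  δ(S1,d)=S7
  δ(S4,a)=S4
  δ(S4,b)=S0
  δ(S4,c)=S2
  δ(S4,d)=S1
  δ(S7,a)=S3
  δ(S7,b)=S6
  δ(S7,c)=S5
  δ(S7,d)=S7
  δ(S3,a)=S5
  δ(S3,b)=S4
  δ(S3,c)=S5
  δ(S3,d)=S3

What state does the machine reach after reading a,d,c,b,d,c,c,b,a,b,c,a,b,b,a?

S5

Trace: S6 -a-> S1 -d-> S7 -c-> S5 -b-> S5 -d-> S5 -c-> S5 -c-> S5 -b-> S5 -a-> S5 -b-> S5 -c-> S5 -a-> S5 -b-> S5 -b-> S5 -a-> S5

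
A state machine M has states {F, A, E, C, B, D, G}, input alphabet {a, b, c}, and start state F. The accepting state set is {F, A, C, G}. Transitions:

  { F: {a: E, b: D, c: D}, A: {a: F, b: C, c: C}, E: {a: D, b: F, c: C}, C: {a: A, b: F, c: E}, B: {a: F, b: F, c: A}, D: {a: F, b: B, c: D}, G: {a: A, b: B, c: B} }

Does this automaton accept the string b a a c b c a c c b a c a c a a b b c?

start at F
read 'b': F → D
read 'a': D → F
read 'a': F → E
read 'c': E → C
read 'b': C → F
read 'c': F → D
read 'a': D → F
read 'c': F → D
read 'c': D → D
read 'b': D → B
read 'a': B → F
read 'c': F → D
read 'a': D → F
read 'c': F → D
read 'a': D → F
read 'a': F → E
read 'b': E → F
read 'b': F → D
read 'c': D → D
End state D is not accepting.

No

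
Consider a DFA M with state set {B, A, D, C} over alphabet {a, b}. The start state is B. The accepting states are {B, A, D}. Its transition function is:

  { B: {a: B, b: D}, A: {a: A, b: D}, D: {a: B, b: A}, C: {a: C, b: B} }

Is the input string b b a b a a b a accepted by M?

Trace: B -b-> D -b-> A -a-> A -b-> D -a-> B -a-> B -b-> D -a-> B
End state B is accepting.

Yes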